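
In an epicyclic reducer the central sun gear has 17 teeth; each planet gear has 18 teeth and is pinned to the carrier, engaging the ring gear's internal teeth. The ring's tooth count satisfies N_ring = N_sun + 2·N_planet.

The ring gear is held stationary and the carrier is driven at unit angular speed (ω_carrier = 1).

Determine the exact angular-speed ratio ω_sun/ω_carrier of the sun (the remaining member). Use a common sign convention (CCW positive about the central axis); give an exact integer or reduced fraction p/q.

N_ring = 17 + 2·18 = 53
17(ω_s−ω_c) = −53(ω_r−ω_c),  ω_r=0, ω_c=1
ω_s = 1 − (53/17)(0−1) = 70/17
ω_s/ω_c = 70/17

70/17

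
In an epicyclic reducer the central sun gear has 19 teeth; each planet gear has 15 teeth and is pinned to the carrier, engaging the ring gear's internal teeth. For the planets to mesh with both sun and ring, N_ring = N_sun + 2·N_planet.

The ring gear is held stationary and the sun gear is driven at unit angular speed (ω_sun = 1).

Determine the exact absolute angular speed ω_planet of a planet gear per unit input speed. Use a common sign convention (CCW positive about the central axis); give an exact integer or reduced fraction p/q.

-19/30

N_ring = 19 + 2·15 = 49
19(ω_s−ω_c) = −49(ω_r−ω_c),  ω_r=0, ω_s=1
19(1−ω_c) = −49(0−ω_c)  ⇒  68ω_c = 19  ⇒  ω_c = 19/68
sun–planet: 19·(1−19/68) = −15·(ω_p−ω_c)  ⇒  ω_p−ω_c = −(19/15)·(49/68) = -931/1020
ω_p = 19/68 − 931/1020 = -19/30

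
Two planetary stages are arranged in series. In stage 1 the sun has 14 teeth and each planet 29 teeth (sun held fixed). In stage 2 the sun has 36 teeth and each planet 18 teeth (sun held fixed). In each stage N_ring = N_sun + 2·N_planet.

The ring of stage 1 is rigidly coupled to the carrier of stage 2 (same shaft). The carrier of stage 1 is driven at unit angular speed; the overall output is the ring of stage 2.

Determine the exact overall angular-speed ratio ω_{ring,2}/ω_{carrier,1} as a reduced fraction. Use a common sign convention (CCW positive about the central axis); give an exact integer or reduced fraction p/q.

Stage 1: N_ring = 14 + 2·29 = 72
Stage 1: 14(ω_s−ω_c) = −72(ω_r−ω_c),  ω_s=0, ω_c=1
Stage 1: ω_r = 1 − (14/72)(0−1) = 43/36
  ⇒ ω_r¹/ω_c¹ = 43/36
Stage 2: N_ring = 36 + 2·18 = 72
Stage 2: 36(ω_s−ω_c) = −72(ω_r−ω_c),  ω_s=0, ω_c=1
Stage 2: ω_r = 1 − (36/72)(0−1) = 3/2
  ⇒ ω_r²/ω_c² = 3/2
Coupling ω_c² = ω_r¹ ⇒ overall = 43/36 × 3/2 = 43/24

43/24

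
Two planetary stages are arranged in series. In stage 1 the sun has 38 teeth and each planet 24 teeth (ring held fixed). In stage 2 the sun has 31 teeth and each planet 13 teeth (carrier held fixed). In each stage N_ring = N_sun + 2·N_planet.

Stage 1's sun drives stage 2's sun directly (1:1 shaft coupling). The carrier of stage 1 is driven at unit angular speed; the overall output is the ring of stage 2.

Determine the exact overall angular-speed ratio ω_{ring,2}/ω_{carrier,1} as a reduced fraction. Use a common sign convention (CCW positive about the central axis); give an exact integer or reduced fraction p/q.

Stage 1: N_ring = 38 + 2·24 = 86
Stage 1: 38(ω_s−ω_c) = −86(ω_r−ω_c),  ω_r=0, ω_c=1
Stage 1: ω_s = 1 − (86/38)(0−1) = 62/19
  ⇒ ω_s¹/ω_c¹ = 62/19
Stage 2: N_ring = 31 + 2·13 = 57
Stage 2: 31(ω_s−ω_c) = −57(ω_r−ω_c),  ω_c=0, ω_s=1
Stage 2: ω_r = 0 − (31/57)(1−0) = -31/57
  ⇒ ω_r²/ω_s² = -31/57
Coupling ω_s² = ω_s¹ ⇒ overall = 62/19 × -31/57 = -1922/1083

-1922/1083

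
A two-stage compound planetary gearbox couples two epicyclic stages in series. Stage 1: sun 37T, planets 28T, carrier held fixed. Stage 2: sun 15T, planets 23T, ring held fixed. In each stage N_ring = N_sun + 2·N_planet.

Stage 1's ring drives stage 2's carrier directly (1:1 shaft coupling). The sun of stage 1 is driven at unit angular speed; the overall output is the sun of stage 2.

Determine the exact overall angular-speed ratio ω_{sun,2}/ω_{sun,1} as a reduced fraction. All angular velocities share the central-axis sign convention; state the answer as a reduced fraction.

Stage 1: N_ring = 37 + 2·28 = 93
Stage 1: 37(ω_s−ω_c) = −93(ω_r−ω_c),  ω_c=0, ω_s=1
Stage 1: ω_r = 0 − (37/93)(1−0) = -37/93
  ⇒ ω_r¹/ω_s¹ = -37/93
Stage 2: N_ring = 15 + 2·23 = 61
Stage 2: 15(ω_s−ω_c) = −61(ω_r−ω_c),  ω_r=0, ω_c=1
Stage 2: ω_s = 1 − (61/15)(0−1) = 76/15
  ⇒ ω_s²/ω_c² = 76/15
Coupling ω_c² = ω_r¹ ⇒ overall = -37/93 × 76/15 = -2812/1395

-2812/1395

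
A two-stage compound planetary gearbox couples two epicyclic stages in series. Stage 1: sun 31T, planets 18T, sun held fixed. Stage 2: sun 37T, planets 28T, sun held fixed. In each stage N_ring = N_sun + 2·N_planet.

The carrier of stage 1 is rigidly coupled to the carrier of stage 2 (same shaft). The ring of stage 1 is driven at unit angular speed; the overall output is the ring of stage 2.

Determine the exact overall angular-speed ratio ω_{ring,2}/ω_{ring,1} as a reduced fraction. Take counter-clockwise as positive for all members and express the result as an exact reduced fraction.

4355/4557

Stage 1: N_ring = 31 + 2·18 = 67
Stage 1: 31(ω_s−ω_c) = −67(ω_r−ω_c),  ω_s=0, ω_r=1
Stage 1: 31(0−ω_c) = −67(1−ω_c)  ⇒  98ω_c = 67  ⇒  ω_c = 67/98
  ⇒ ω_c¹/ω_r¹ = 67/98
Stage 2: N_ring = 37 + 2·28 = 93
Stage 2: 37(ω_s−ω_c) = −93(ω_r−ω_c),  ω_s=0, ω_c=1
Stage 2: ω_r = 1 − (37/93)(0−1) = 130/93
  ⇒ ω_r²/ω_c² = 130/93
Coupling ω_c² = ω_c¹ ⇒ overall = 67/98 × 130/93 = 4355/4557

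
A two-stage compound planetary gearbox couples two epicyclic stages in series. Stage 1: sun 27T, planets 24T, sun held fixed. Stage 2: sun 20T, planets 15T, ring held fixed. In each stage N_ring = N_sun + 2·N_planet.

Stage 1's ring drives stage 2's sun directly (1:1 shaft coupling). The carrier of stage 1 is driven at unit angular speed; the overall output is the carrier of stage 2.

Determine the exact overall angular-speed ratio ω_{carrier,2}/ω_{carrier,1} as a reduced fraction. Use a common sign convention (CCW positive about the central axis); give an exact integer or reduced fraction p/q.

Stage 1: N_ring = 27 + 2·24 = 75
Stage 1: 27(ω_s−ω_c) = −75(ω_r−ω_c),  ω_s=0, ω_c=1
Stage 1: ω_r = 1 − (27/75)(0−1) = 34/25
  ⇒ ω_r¹/ω_c¹ = 34/25
Stage 2: N_ring = 20 + 2·15 = 50
Stage 2: 20(ω_s−ω_c) = −50(ω_r−ω_c),  ω_r=0, ω_s=1
Stage 2: 20(1−ω_c) = −50(0−ω_c)  ⇒  70ω_c = 20  ⇒  ω_c = 2/7
  ⇒ ω_c²/ω_s² = 2/7
Coupling ω_s² = ω_r¹ ⇒ overall = 34/25 × 2/7 = 68/175

68/175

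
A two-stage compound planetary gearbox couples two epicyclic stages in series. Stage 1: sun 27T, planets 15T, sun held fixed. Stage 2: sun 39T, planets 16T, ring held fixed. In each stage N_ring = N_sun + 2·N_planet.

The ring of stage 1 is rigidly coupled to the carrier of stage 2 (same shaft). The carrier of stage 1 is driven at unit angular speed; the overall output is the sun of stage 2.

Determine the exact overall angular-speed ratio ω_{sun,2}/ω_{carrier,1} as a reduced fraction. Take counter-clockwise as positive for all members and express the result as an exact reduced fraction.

Stage 1: N_ring = 27 + 2·15 = 57
Stage 1: 27(ω_s−ω_c) = −57(ω_r−ω_c),  ω_s=0, ω_c=1
Stage 1: ω_r = 1 − (27/57)(0−1) = 28/19
  ⇒ ω_r¹/ω_c¹ = 28/19
Stage 2: N_ring = 39 + 2·16 = 71
Stage 2: 39(ω_s−ω_c) = −71(ω_r−ω_c),  ω_r=0, ω_c=1
Stage 2: ω_s = 1 − (71/39)(0−1) = 110/39
  ⇒ ω_s²/ω_c² = 110/39
Coupling ω_c² = ω_r¹ ⇒ overall = 28/19 × 110/39 = 3080/741

3080/741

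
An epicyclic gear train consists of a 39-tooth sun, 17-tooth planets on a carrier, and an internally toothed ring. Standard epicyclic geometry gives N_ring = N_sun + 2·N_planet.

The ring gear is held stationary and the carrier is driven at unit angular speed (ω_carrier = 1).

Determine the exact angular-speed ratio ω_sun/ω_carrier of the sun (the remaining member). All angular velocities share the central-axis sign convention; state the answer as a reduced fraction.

112/39

N_ring = 39 + 2·17 = 73
39(ω_s−ω_c) = −73(ω_r−ω_c),  ω_r=0, ω_c=1
ω_s = 1 − (73/39)(0−1) = 112/39
ω_s/ω_c = 112/39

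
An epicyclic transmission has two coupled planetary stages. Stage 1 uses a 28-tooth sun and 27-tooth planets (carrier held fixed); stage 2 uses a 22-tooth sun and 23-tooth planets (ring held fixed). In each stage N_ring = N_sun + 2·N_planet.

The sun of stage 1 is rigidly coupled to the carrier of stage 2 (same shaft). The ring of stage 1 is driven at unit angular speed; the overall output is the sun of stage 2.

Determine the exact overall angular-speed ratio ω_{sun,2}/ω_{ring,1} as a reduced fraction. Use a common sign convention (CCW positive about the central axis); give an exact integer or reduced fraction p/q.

-1845/154

Stage 1: N_ring = 28 + 2·27 = 82
Stage 1: 28(ω_s−ω_c) = −82(ω_r−ω_c),  ω_c=0, ω_r=1
Stage 1: ω_s = 0 − (82/28)(1−0) = -41/14
  ⇒ ω_s¹/ω_r¹ = -41/14
Stage 2: N_ring = 22 + 2·23 = 68
Stage 2: 22(ω_s−ω_c) = −68(ω_r−ω_c),  ω_r=0, ω_c=1
Stage 2: ω_s = 1 − (68/22)(0−1) = 45/11
  ⇒ ω_s²/ω_c² = 45/11
Coupling ω_c² = ω_s¹ ⇒ overall = -41/14 × 45/11 = -1845/154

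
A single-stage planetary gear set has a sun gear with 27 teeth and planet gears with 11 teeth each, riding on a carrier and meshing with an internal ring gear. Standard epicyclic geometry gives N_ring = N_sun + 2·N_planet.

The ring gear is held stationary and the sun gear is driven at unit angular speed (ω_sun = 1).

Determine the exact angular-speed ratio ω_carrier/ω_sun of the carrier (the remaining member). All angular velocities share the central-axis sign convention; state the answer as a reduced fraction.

N_ring = 27 + 2·11 = 49
27(ω_s−ω_c) = −49(ω_r−ω_c),  ω_r=0, ω_s=1
27(1−ω_c) = −49(0−ω_c)  ⇒  76ω_c = 27  ⇒  ω_c = 27/76
ω_c/ω_s = 27/76

27/76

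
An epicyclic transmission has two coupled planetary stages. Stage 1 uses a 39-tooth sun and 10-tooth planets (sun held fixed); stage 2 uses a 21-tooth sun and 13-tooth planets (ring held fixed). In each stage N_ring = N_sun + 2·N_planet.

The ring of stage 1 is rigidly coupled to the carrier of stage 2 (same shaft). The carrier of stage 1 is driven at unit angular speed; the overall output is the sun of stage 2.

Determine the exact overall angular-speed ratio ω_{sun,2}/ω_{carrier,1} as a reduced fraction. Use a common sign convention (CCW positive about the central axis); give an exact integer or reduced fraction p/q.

Stage 1: N_ring = 39 + 2·10 = 59
Stage 1: 39(ω_s−ω_c) = −59(ω_r−ω_c),  ω_s=0, ω_c=1
Stage 1: ω_r = 1 − (39/59)(0−1) = 98/59
  ⇒ ω_r¹/ω_c¹ = 98/59
Stage 2: N_ring = 21 + 2·13 = 47
Stage 2: 21(ω_s−ω_c) = −47(ω_r−ω_c),  ω_r=0, ω_c=1
Stage 2: ω_s = 1 − (47/21)(0−1) = 68/21
  ⇒ ω_s²/ω_c² = 68/21
Coupling ω_c² = ω_r¹ ⇒ overall = 98/59 × 68/21 = 952/177

952/177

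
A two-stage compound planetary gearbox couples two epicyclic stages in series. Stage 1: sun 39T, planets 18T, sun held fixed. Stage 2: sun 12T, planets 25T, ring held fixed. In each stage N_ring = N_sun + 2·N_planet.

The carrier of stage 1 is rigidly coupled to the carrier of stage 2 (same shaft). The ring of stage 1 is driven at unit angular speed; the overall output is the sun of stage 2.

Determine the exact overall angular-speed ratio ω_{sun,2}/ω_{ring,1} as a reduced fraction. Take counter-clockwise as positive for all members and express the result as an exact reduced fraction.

Stage 1: N_ring = 39 + 2·18 = 75
Stage 1: 39(ω_s−ω_c) = −75(ω_r−ω_c),  ω_s=0, ω_r=1
Stage 1: 39(0−ω_c) = −75(1−ω_c)  ⇒  114ω_c = 75  ⇒  ω_c = 25/38
  ⇒ ω_c¹/ω_r¹ = 25/38
Stage 2: N_ring = 12 + 2·25 = 62
Stage 2: 12(ω_s−ω_c) = −62(ω_r−ω_c),  ω_r=0, ω_c=1
Stage 2: ω_s = 1 − (62/12)(0−1) = 37/6
  ⇒ ω_s²/ω_c² = 37/6
Coupling ω_c² = ω_c¹ ⇒ overall = 25/38 × 37/6 = 925/228

925/228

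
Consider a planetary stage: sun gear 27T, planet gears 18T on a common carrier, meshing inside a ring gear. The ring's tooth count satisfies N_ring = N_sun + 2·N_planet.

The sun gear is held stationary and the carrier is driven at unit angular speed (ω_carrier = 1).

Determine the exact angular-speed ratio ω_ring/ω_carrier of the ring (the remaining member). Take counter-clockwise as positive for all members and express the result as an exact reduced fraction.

10/7

N_ring = 27 + 2·18 = 63
27(ω_s−ω_c) = −63(ω_r−ω_c),  ω_s=0, ω_c=1
ω_r = 1 − (27/63)(0−1) = 10/7
ω_r/ω_c = 10/7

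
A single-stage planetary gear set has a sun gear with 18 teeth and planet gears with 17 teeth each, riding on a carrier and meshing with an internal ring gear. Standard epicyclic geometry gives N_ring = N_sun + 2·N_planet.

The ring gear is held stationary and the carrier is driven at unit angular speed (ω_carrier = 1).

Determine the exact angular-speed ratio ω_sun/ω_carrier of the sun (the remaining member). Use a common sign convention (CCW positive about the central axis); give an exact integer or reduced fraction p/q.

N_ring = 18 + 2·17 = 52
18(ω_s−ω_c) = −52(ω_r−ω_c),  ω_r=0, ω_c=1
ω_s = 1 − (52/18)(0−1) = 35/9
ω_s/ω_c = 35/9

35/9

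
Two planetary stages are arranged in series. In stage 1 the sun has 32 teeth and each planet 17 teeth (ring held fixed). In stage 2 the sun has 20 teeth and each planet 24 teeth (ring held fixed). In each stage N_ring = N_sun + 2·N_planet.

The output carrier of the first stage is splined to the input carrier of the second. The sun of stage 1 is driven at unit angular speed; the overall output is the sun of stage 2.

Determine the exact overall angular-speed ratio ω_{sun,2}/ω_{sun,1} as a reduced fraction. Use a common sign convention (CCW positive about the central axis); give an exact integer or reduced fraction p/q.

352/245

Stage 1: N_ring = 32 + 2·17 = 66
Stage 1: 32(ω_s−ω_c) = −66(ω_r−ω_c),  ω_r=0, ω_s=1
Stage 1: 32(1−ω_c) = −66(0−ω_c)  ⇒  98ω_c = 32  ⇒  ω_c = 16/49
  ⇒ ω_c¹/ω_s¹ = 16/49
Stage 2: N_ring = 20 + 2·24 = 68
Stage 2: 20(ω_s−ω_c) = −68(ω_r−ω_c),  ω_r=0, ω_c=1
Stage 2: ω_s = 1 − (68/20)(0−1) = 22/5
  ⇒ ω_s²/ω_c² = 22/5
Coupling ω_c² = ω_c¹ ⇒ overall = 16/49 × 22/5 = 352/245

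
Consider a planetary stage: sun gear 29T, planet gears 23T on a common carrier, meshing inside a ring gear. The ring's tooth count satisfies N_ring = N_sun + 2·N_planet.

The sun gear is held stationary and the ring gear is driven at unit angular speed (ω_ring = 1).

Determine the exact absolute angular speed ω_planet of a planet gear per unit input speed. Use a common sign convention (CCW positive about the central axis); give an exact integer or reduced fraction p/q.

75/46

N_ring = 29 + 2·23 = 75
29(ω_s−ω_c) = −75(ω_r−ω_c),  ω_s=0, ω_r=1
29(0−ω_c) = −75(1−ω_c)  ⇒  104ω_c = 75  ⇒  ω_c = 75/104
sun–planet: 29·(0−75/104) = −23·(ω_p−ω_c)  ⇒  ω_p−ω_c = −(29/23)·(-75/104) = 2175/2392
ω_p = 75/104 + 2175/2392 = 75/46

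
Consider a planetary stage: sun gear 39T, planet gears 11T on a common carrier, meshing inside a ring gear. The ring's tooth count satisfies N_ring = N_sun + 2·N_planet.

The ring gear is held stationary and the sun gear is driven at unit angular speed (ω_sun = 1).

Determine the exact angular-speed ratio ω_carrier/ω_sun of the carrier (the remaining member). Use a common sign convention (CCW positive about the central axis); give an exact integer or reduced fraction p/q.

39/100

N_ring = 39 + 2·11 = 61
39(ω_s−ω_c) = −61(ω_r−ω_c),  ω_r=0, ω_s=1
39(1−ω_c) = −61(0−ω_c)  ⇒  100ω_c = 39  ⇒  ω_c = 39/100
ω_c/ω_s = 39/100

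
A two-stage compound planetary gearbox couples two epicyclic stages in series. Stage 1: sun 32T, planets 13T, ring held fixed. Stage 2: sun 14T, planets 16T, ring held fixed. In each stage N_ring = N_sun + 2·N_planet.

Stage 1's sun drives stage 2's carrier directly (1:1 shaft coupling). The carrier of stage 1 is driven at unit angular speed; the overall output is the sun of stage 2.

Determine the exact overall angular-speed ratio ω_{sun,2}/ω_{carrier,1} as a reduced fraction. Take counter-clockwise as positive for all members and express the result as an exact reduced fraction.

675/56

Stage 1: N_ring = 32 + 2·13 = 58
Stage 1: 32(ω_s−ω_c) = −58(ω_r−ω_c),  ω_r=0, ω_c=1
Stage 1: ω_s = 1 − (58/32)(0−1) = 45/16
  ⇒ ω_s¹/ω_c¹ = 45/16
Stage 2: N_ring = 14 + 2·16 = 46
Stage 2: 14(ω_s−ω_c) = −46(ω_r−ω_c),  ω_r=0, ω_c=1
Stage 2: ω_s = 1 − (46/14)(0−1) = 30/7
  ⇒ ω_s²/ω_c² = 30/7
Coupling ω_c² = ω_s¹ ⇒ overall = 45/16 × 30/7 = 675/56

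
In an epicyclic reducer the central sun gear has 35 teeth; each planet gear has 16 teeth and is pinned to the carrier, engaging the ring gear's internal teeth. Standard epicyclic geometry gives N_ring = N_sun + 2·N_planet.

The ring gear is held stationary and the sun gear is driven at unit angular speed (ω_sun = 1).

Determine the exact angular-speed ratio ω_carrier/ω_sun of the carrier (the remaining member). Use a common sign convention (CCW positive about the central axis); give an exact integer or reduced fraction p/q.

N_ring = 35 + 2·16 = 67
35(ω_s−ω_c) = −67(ω_r−ω_c),  ω_r=0, ω_s=1
35(1−ω_c) = −67(0−ω_c)  ⇒  102ω_c = 35  ⇒  ω_c = 35/102
ω_c/ω_s = 35/102

35/102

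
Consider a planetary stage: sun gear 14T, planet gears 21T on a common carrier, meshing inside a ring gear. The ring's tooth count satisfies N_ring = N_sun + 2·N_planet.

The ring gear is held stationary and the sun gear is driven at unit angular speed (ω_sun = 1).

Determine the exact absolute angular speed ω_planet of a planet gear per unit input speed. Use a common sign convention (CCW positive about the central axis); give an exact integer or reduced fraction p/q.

-1/3

N_ring = 14 + 2·21 = 56
14(ω_s−ω_c) = −56(ω_r−ω_c),  ω_r=0, ω_s=1
14(1−ω_c) = −56(0−ω_c)  ⇒  70ω_c = 14  ⇒  ω_c = 1/5
sun–planet: 14·(1−1/5) = −21·(ω_p−ω_c)  ⇒  ω_p−ω_c = −(14/21)·(4/5) = -8/15
ω_p = 1/5 − 8/15 = -1/3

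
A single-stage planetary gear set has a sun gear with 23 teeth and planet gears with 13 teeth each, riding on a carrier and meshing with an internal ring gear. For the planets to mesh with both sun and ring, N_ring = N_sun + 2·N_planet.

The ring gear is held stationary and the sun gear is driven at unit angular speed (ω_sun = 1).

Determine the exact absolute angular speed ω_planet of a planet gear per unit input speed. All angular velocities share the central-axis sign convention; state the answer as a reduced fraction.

N_ring = 23 + 2·13 = 49
23(ω_s−ω_c) = −49(ω_r−ω_c),  ω_r=0, ω_s=1
23(1−ω_c) = −49(0−ω_c)  ⇒  72ω_c = 23  ⇒  ω_c = 23/72
sun–planet: 23·(1−23/72) = −13·(ω_p−ω_c)  ⇒  ω_p−ω_c = −(23/13)·(49/72) = -1127/936
ω_p = 23/72 − 1127/936 = -23/26

-23/26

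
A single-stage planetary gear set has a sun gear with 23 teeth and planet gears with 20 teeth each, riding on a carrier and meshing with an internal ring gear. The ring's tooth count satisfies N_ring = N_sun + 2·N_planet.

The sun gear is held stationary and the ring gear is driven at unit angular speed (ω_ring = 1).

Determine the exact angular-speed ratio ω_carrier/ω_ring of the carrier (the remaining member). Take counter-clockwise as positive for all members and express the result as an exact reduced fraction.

63/86

N_ring = 23 + 2·20 = 63
23(ω_s−ω_c) = −63(ω_r−ω_c),  ω_s=0, ω_r=1
23(0−ω_c) = −63(1−ω_c)  ⇒  86ω_c = 63  ⇒  ω_c = 63/86
ω_c/ω_r = 63/86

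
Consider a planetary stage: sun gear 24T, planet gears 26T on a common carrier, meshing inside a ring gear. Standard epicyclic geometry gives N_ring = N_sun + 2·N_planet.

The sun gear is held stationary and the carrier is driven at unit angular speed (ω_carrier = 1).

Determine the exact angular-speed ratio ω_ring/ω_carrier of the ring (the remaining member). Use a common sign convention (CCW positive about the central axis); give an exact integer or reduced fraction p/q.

25/19

N_ring = 24 + 2·26 = 76
24(ω_s−ω_c) = −76(ω_r−ω_c),  ω_s=0, ω_c=1
ω_r = 1 − (24/76)(0−1) = 25/19
ω_r/ω_c = 25/19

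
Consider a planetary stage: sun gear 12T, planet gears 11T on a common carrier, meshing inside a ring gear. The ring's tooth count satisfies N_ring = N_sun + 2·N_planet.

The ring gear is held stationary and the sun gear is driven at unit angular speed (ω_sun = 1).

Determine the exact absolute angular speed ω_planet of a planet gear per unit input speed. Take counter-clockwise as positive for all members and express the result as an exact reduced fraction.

N_ring = 12 + 2·11 = 34
12(ω_s−ω_c) = −34(ω_r−ω_c),  ω_r=0, ω_s=1
12(1−ω_c) = −34(0−ω_c)  ⇒  46ω_c = 12  ⇒  ω_c = 6/23
sun–planet: 12·(1−6/23) = −11·(ω_p−ω_c)  ⇒  ω_p−ω_c = −(12/11)·(17/23) = -204/253
ω_p = 6/23 − 204/253 = -6/11

-6/11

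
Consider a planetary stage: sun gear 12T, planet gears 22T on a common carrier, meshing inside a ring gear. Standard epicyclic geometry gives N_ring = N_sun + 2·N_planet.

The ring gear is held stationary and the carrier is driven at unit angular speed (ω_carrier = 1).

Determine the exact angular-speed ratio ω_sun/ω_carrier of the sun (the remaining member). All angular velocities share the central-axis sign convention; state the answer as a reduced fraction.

N_ring = 12 + 2·22 = 56
12(ω_s−ω_c) = −56(ω_r−ω_c),  ω_r=0, ω_c=1
ω_s = 1 − (56/12)(0−1) = 17/3
ω_s/ω_c = 17/3

17/3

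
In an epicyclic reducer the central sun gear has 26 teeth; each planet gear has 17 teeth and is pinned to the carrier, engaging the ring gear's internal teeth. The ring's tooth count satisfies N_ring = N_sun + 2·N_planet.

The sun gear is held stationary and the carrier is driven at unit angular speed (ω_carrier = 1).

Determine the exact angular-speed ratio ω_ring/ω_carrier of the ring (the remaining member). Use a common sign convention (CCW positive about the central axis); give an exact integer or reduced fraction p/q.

N_ring = 26 + 2·17 = 60
26(ω_s−ω_c) = −60(ω_r−ω_c),  ω_s=0, ω_c=1
ω_r = 1 − (26/60)(0−1) = 43/30
ω_r/ω_c = 43/30

43/30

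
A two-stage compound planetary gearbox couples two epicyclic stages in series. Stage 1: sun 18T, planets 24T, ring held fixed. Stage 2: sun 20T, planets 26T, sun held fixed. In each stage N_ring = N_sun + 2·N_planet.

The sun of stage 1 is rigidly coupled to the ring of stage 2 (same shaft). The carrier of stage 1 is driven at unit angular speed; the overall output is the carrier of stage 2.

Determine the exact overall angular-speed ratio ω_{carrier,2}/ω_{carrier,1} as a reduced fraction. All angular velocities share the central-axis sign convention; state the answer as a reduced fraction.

84/23

Stage 1: N_ring = 18 + 2·24 = 66
Stage 1: 18(ω_s−ω_c) = −66(ω_r−ω_c),  ω_r=0, ω_c=1
Stage 1: ω_s = 1 − (66/18)(0−1) = 14/3
  ⇒ ω_s¹/ω_c¹ = 14/3
Stage 2: N_ring = 20 + 2·26 = 72
Stage 2: 20(ω_s−ω_c) = −72(ω_r−ω_c),  ω_s=0, ω_r=1
Stage 2: 20(0−ω_c) = −72(1−ω_c)  ⇒  92ω_c = 72  ⇒  ω_c = 18/23
  ⇒ ω_c²/ω_r² = 18/23
Coupling ω_r² = ω_s¹ ⇒ overall = 14/3 × 18/23 = 84/23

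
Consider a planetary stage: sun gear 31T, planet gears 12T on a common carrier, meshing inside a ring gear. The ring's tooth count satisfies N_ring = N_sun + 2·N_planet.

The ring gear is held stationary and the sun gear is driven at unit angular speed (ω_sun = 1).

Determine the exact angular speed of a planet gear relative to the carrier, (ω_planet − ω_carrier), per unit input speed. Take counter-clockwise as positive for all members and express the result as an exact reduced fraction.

N_ring = 31 + 2·12 = 55
31(ω_s−ω_c) = −55(ω_r−ω_c),  ω_r=0, ω_s=1
31(1−ω_c) = −55(0−ω_c)  ⇒  86ω_c = 31  ⇒  ω_c = 31/86
sun–planet: 31·(1−31/86) = −12·(ω_p−ω_c)  ⇒  ω_p−ω_c = −(31/12)·(55/86) = -1705/1032

-1705/1032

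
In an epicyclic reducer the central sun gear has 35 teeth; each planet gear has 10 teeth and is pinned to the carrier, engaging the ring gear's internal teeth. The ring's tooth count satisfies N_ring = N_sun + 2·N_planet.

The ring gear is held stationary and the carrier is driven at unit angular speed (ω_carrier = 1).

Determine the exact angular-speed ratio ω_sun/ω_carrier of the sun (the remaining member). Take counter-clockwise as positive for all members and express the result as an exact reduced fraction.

18/7

N_ring = 35 + 2·10 = 55
35(ω_s−ω_c) = −55(ω_r−ω_c),  ω_r=0, ω_c=1
ω_s = 1 − (55/35)(0−1) = 18/7
ω_s/ω_c = 18/7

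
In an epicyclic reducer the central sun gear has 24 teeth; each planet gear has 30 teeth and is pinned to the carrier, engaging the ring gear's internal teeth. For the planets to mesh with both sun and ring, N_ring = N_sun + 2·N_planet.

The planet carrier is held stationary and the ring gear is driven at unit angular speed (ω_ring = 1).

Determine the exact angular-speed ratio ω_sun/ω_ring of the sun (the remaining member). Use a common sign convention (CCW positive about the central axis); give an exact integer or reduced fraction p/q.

-7/2

N_ring = 24 + 2·30 = 84
24(ω_s−ω_c) = −84(ω_r−ω_c),  ω_c=0, ω_r=1
ω_s = 0 − (84/24)(1−0) = -7/2
ω_s/ω_r = -7/2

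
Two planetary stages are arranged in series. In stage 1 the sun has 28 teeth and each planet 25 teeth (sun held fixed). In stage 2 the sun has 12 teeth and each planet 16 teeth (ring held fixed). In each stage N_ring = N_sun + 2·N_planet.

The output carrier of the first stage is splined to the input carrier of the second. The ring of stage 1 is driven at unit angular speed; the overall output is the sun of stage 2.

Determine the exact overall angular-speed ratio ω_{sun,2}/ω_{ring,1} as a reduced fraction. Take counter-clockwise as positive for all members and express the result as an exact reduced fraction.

Stage 1: N_ring = 28 + 2·25 = 78
Stage 1: 28(ω_s−ω_c) = −78(ω_r−ω_c),  ω_s=0, ω_r=1
Stage 1: 28(0−ω_c) = −78(1−ω_c)  ⇒  106ω_c = 78  ⇒  ω_c = 39/53
  ⇒ ω_c¹/ω_r¹ = 39/53
Stage 2: N_ring = 12 + 2·16 = 44
Stage 2: 12(ω_s−ω_c) = −44(ω_r−ω_c),  ω_r=0, ω_c=1
Stage 2: ω_s = 1 − (44/12)(0−1) = 14/3
  ⇒ ω_s²/ω_c² = 14/3
Coupling ω_c² = ω_c¹ ⇒ overall = 39/53 × 14/3 = 182/53

182/53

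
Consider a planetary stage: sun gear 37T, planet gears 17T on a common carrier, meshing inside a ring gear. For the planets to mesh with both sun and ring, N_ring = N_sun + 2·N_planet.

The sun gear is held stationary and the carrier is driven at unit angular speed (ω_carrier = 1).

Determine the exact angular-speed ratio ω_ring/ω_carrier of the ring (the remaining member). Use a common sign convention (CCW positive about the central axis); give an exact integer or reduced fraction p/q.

108/71

N_ring = 37 + 2·17 = 71
37(ω_s−ω_c) = −71(ω_r−ω_c),  ω_s=0, ω_c=1
ω_r = 1 − (37/71)(0−1) = 108/71
ω_r/ω_c = 108/71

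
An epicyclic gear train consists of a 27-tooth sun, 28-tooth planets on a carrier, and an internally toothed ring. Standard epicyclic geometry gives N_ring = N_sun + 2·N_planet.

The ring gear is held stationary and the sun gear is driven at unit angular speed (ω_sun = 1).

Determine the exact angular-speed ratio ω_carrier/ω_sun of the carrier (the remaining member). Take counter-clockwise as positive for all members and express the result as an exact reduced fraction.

27/110

N_ring = 27 + 2·28 = 83
27(ω_s−ω_c) = −83(ω_r−ω_c),  ω_r=0, ω_s=1
27(1−ω_c) = −83(0−ω_c)  ⇒  110ω_c = 27  ⇒  ω_c = 27/110
ω_c/ω_s = 27/110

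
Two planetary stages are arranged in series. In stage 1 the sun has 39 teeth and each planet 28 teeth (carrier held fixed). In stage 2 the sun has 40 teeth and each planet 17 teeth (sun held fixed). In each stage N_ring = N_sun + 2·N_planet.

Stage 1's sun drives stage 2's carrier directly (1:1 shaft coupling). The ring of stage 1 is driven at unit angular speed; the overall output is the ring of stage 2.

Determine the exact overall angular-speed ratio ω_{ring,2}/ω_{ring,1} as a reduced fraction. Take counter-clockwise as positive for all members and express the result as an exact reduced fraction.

-1805/481

Stage 1: N_ring = 39 + 2·28 = 95
Stage 1: 39(ω_s−ω_c) = −95(ω_r−ω_c),  ω_c=0, ω_r=1
Stage 1: ω_s = 0 − (95/39)(1−0) = -95/39
  ⇒ ω_s¹/ω_r¹ = -95/39
Stage 2: N_ring = 40 + 2·17 = 74
Stage 2: 40(ω_s−ω_c) = −74(ω_r−ω_c),  ω_s=0, ω_c=1
Stage 2: ω_r = 1 − (40/74)(0−1) = 57/37
  ⇒ ω_r²/ω_c² = 57/37
Coupling ω_c² = ω_s¹ ⇒ overall = -95/39 × 57/37 = -1805/481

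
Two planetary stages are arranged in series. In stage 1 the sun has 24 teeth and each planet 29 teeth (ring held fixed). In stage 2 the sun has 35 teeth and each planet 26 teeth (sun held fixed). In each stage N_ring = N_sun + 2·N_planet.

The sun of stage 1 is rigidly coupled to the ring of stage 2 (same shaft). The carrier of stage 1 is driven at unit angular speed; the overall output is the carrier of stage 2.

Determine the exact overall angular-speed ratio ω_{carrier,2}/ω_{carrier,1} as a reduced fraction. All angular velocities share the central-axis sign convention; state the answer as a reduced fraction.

1537/488

Stage 1: N_ring = 24 + 2·29 = 82
Stage 1: 24(ω_s−ω_c) = −82(ω_r−ω_c),  ω_r=0, ω_c=1
Stage 1: ω_s = 1 − (82/24)(0−1) = 53/12
  ⇒ ω_s¹/ω_c¹ = 53/12
Stage 2: N_ring = 35 + 2·26 = 87
Stage 2: 35(ω_s−ω_c) = −87(ω_r−ω_c),  ω_s=0, ω_r=1
Stage 2: 35(0−ω_c) = −87(1−ω_c)  ⇒  122ω_c = 87  ⇒  ω_c = 87/122
  ⇒ ω_c²/ω_r² = 87/122
Coupling ω_r² = ω_s¹ ⇒ overall = 53/12 × 87/122 = 1537/488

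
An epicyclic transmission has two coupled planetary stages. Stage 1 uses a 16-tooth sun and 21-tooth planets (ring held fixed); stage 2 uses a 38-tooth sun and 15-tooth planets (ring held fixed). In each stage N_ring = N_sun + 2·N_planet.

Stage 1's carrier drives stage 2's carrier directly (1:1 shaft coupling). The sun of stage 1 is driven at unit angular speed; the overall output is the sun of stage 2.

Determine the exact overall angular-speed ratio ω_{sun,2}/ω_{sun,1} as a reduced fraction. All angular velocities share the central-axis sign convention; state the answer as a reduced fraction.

Stage 1: N_ring = 16 + 2·21 = 58
Stage 1: 16(ω_s−ω_c) = −58(ω_r−ω_c),  ω_r=0, ω_s=1
Stage 1: 16(1−ω_c) = −58(0−ω_c)  ⇒  74ω_c = 16  ⇒  ω_c = 8/37
  ⇒ ω_c¹/ω_s¹ = 8/37
Stage 2: N_ring = 38 + 2·15 = 68
Stage 2: 38(ω_s−ω_c) = −68(ω_r−ω_c),  ω_r=0, ω_c=1
Stage 2: ω_s = 1 − (68/38)(0−1) = 53/19
  ⇒ ω_s²/ω_c² = 53/19
Coupling ω_c² = ω_c¹ ⇒ overall = 8/37 × 53/19 = 424/703

424/703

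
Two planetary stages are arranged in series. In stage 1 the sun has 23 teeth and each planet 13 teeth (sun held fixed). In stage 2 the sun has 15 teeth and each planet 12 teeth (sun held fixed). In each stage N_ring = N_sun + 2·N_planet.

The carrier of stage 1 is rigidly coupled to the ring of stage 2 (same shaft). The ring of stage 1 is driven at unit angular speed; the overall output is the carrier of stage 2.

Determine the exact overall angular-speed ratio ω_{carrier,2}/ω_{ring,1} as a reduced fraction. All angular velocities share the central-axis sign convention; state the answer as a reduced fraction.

Stage 1: N_ring = 23 + 2·13 = 49
Stage 1: 23(ω_s−ω_c) = −49(ω_r−ω_c),  ω_s=0, ω_r=1
Stage 1: 23(0−ω_c) = −49(1−ω_c)  ⇒  72ω_c = 49  ⇒  ω_c = 49/72
  ⇒ ω_c¹/ω_r¹ = 49/72
Stage 2: N_ring = 15 + 2·12 = 39
Stage 2: 15(ω_s−ω_c) = −39(ω_r−ω_c),  ω_s=0, ω_r=1
Stage 2: 15(0−ω_c) = −39(1−ω_c)  ⇒  54ω_c = 39  ⇒  ω_c = 13/18
  ⇒ ω_c²/ω_r² = 13/18
Coupling ω_r² = ω_c¹ ⇒ overall = 49/72 × 13/18 = 637/1296

637/1296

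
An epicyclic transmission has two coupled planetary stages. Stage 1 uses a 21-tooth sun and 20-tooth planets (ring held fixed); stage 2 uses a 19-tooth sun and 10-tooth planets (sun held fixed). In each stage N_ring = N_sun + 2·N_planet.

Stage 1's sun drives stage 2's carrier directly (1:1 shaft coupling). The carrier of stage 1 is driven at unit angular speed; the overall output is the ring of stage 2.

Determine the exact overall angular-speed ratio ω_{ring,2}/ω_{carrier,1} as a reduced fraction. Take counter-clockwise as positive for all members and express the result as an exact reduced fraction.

Stage 1: N_ring = 21 + 2·20 = 61
Stage 1: 21(ω_s−ω_c) = −61(ω_r−ω_c),  ω_r=0, ω_c=1
Stage 1: ω_s = 1 − (61/21)(0−1) = 82/21
  ⇒ ω_s¹/ω_c¹ = 82/21
Stage 2: N_ring = 19 + 2·10 = 39
Stage 2: 19(ω_s−ω_c) = −39(ω_r−ω_c),  ω_s=0, ω_c=1
Stage 2: ω_r = 1 − (19/39)(0−1) = 58/39
  ⇒ ω_r²/ω_c² = 58/39
Coupling ω_c² = ω_s¹ ⇒ overall = 82/21 × 58/39 = 4756/819

4756/819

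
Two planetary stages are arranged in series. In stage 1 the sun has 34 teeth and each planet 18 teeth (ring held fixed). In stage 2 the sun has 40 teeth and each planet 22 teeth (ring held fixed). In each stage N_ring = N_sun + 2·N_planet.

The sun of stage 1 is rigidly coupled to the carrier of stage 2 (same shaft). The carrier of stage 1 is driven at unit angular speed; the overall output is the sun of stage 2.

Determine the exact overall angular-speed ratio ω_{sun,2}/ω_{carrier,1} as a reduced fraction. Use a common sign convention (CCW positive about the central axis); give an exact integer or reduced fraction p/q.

Stage 1: N_ring = 34 + 2·18 = 70
Stage 1: 34(ω_s−ω_c) = −70(ω_r−ω_c),  ω_r=0, ω_c=1
Stage 1: ω_s = 1 − (70/34)(0−1) = 52/17
  ⇒ ω_s¹/ω_c¹ = 52/17
Stage 2: N_ring = 40 + 2·22 = 84
Stage 2: 40(ω_s−ω_c) = −84(ω_r−ω_c),  ω_r=0, ω_c=1
Stage 2: ω_s = 1 − (84/40)(0−1) = 31/10
  ⇒ ω_s²/ω_c² = 31/10
Coupling ω_c² = ω_s¹ ⇒ overall = 52/17 × 31/10 = 806/85

806/85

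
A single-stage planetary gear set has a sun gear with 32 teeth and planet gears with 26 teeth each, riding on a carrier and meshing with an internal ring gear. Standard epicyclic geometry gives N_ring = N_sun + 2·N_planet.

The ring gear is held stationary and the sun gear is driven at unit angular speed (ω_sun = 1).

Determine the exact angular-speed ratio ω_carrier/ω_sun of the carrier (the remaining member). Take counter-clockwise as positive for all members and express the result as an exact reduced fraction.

8/29

N_ring = 32 + 2·26 = 84
32(ω_s−ω_c) = −84(ω_r−ω_c),  ω_r=0, ω_s=1
32(1−ω_c) = −84(0−ω_c)  ⇒  116ω_c = 32  ⇒  ω_c = 8/29
ω_c/ω_s = 8/29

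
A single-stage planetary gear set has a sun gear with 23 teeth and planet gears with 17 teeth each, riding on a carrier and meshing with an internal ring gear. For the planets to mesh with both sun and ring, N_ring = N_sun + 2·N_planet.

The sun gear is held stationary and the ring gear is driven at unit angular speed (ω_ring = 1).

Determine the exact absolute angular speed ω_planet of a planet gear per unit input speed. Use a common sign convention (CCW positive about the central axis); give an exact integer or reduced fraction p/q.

57/34

N_ring = 23 + 2·17 = 57
23(ω_s−ω_c) = −57(ω_r−ω_c),  ω_s=0, ω_r=1
23(0−ω_c) = −57(1−ω_c)  ⇒  80ω_c = 57  ⇒  ω_c = 57/80
sun–planet: 23·(0−57/80) = −17·(ω_p−ω_c)  ⇒  ω_p−ω_c = −(23/17)·(-57/80) = 1311/1360
ω_p = 57/80 + 1311/1360 = 57/34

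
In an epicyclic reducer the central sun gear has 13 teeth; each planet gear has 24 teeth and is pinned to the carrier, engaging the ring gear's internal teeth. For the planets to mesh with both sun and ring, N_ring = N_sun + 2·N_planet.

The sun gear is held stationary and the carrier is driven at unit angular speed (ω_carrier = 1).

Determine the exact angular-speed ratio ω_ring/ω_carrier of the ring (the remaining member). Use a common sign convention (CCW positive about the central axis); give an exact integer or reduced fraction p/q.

74/61

N_ring = 13 + 2·24 = 61
13(ω_s−ω_c) = −61(ω_r−ω_c),  ω_s=0, ω_c=1
ω_r = 1 − (13/61)(0−1) = 74/61
ω_r/ω_c = 74/61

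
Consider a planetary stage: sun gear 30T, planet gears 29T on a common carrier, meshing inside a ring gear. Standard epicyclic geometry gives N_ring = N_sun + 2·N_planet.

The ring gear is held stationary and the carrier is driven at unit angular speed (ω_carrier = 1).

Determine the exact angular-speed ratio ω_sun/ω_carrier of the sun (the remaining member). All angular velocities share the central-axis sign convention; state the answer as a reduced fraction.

N_ring = 30 + 2·29 = 88
30(ω_s−ω_c) = −88(ω_r−ω_c),  ω_r=0, ω_c=1
ω_s = 1 − (88/30)(0−1) = 59/15
ω_s/ω_c = 59/15

59/15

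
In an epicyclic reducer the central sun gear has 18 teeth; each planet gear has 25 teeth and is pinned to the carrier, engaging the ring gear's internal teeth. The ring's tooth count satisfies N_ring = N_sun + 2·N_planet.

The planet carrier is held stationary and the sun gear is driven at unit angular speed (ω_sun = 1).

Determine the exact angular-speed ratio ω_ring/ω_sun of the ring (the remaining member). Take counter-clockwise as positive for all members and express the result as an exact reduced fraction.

-9/34

N_ring = 18 + 2·25 = 68
18(ω_s−ω_c) = −68(ω_r−ω_c),  ω_c=0, ω_s=1
ω_r = 0 − (18/68)(1−0) = -9/34
ω_r/ω_s = -9/34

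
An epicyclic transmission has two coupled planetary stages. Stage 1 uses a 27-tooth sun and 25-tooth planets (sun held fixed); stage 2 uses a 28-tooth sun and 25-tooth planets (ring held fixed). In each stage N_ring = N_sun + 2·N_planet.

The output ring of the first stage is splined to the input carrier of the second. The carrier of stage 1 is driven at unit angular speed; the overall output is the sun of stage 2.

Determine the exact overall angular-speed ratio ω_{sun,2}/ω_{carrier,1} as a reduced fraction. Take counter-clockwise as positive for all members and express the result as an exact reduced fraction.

2756/539

Stage 1: N_ring = 27 + 2·25 = 77
Stage 1: 27(ω_s−ω_c) = −77(ω_r−ω_c),  ω_s=0, ω_c=1
Stage 1: ω_r = 1 − (27/77)(0−1) = 104/77
  ⇒ ω_r¹/ω_c¹ = 104/77
Stage 2: N_ring = 28 + 2·25 = 78
Stage 2: 28(ω_s−ω_c) = −78(ω_r−ω_c),  ω_r=0, ω_c=1
Stage 2: ω_s = 1 − (78/28)(0−1) = 53/14
  ⇒ ω_s²/ω_c² = 53/14
Coupling ω_c² = ω_r¹ ⇒ overall = 104/77 × 53/14 = 2756/539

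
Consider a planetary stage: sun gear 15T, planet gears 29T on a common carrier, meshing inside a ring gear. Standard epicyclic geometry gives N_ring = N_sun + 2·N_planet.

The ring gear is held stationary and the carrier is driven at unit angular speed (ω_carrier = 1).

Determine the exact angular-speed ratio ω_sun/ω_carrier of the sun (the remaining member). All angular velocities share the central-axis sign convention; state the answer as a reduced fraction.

N_ring = 15 + 2·29 = 73
15(ω_s−ω_c) = −73(ω_r−ω_c),  ω_r=0, ω_c=1
ω_s = 1 − (73/15)(0−1) = 88/15
ω_s/ω_c = 88/15

88/15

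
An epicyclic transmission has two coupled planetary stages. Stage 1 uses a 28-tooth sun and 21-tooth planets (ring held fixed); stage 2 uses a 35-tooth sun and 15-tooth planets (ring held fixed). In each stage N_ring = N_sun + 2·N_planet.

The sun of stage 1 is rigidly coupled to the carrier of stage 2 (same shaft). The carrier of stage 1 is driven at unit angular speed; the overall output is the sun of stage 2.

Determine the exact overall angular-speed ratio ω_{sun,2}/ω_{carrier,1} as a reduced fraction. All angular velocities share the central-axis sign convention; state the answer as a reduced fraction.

Stage 1: N_ring = 28 + 2·21 = 70
Stage 1: 28(ω_s−ω_c) = −70(ω_r−ω_c),  ω_r=0, ω_c=1
Stage 1: ω_s = 1 − (70/28)(0−1) = 7/2
  ⇒ ω_s¹/ω_c¹ = 7/2
Stage 2: N_ring = 35 + 2·15 = 65
Stage 2: 35(ω_s−ω_c) = −65(ω_r−ω_c),  ω_r=0, ω_c=1
Stage 2: ω_s = 1 − (65/35)(0−1) = 20/7
  ⇒ ω_s²/ω_c² = 20/7
Coupling ω_c² = ω_s¹ ⇒ overall = 7/2 × 20/7 = 10

10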